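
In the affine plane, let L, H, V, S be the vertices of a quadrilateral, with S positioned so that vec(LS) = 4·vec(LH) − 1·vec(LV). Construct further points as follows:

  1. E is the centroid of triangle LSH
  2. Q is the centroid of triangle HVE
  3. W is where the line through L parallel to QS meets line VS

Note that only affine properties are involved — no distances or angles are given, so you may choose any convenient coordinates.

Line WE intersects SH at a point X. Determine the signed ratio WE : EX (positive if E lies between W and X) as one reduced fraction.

WE:EX = 7

Set L = (0, 0), H = (1, 0), V = (0, 1), S = (4, -1); any affine frame gives the same invariant.
1. E is the centroid of triangle LSH ⇒ E = (5/3, -1/3)
2. Q is the centroid of triangle HVE ⇒ Q = (8/9, 2/9)
3. W is where the line through L parallel to QS meets line VS ⇒ W = (28/3, -11/3)
line WE meets SH at X = (4/7, 1/7)
E = W + t·(X−W) with t = 7/8, so WE:EX = 7/8:1/8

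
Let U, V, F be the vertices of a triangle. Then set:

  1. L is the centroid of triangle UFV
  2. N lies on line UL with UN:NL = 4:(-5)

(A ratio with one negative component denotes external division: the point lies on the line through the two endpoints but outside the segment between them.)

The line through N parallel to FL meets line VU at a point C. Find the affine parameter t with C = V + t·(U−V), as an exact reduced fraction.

Work in coordinates with U = (0, 0), V = (1, 0), F = (0, 1).
1. L is the centroid of triangle UFV ⇒ L = (1/3, 1/3)
2. N lies on line UL with UN:NL = 4:(-5) ⇒ N = (-4/3, -4/3)
through N parallel to FL: direction (1/3, -2/3); meets VU at C = (-2, 0)
C = V + t·(U−V) with t = 3

t = 3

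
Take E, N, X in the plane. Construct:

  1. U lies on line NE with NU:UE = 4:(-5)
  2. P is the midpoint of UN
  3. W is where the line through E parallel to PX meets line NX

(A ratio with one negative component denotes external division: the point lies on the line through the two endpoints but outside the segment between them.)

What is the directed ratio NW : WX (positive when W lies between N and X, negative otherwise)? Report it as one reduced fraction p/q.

NW:WX = -1/3

Work in coordinates with E = (0, 0), N = (1, 0), X = (0, 1).
1. U lies on line NE with NU:UE = 4:(-5) ⇒ U = (5, 0)
2. P is the midpoint of UN ⇒ P = (3, 0)
3. W is where the line through E parallel to PX meets line NX ⇒ W = (3/2, -1/2)
W = N + t·(X−N) with t = -1/2, so NW:WX = t:(1−t) = -1/2:3/2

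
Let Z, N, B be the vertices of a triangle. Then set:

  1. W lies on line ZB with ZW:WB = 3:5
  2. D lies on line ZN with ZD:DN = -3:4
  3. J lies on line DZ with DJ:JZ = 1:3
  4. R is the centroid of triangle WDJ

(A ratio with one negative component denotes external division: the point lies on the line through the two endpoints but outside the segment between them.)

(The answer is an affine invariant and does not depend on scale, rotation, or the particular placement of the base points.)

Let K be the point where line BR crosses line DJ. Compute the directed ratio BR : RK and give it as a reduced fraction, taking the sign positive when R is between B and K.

BR:RK = 7

Set Z = (0, 0), N = (1, 0), B = (0, 1); any affine frame gives the same invariant.
1. W lies on line ZB with ZW:WB = 3:5 ⇒ W = (0, 3/8)
2. D lies on line ZN with ZD:DN = -3:4 ⇒ D = (-3, 0)
3. J lies on line DZ with DJ:JZ = 1:3 ⇒ J = (-9/4, 0)
4. R is the centroid of triangle WDJ ⇒ R = (-7/4, 1/8)
line BR meets DJ at K = (-2, 0)
R = B + t·(K−B) with t = 7/8, so BR:RK = 7/8:1/8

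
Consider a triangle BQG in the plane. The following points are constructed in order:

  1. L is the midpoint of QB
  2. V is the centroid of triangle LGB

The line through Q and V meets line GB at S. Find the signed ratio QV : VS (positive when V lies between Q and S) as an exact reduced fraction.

Work in coordinates with B = (0, 0), Q = (1, 0), G = (0, 1).
1. L is the midpoint of QB ⇒ L = (1/2, 0)
2. V is the centroid of triangle LGB ⇒ V = (1/6, 1/3)
line QV meets GB at S = (0, 2/5)
V = Q + t·(S−Q) with t = 5/6, so QV:VS = 5/6:1/6

QV:VS = 5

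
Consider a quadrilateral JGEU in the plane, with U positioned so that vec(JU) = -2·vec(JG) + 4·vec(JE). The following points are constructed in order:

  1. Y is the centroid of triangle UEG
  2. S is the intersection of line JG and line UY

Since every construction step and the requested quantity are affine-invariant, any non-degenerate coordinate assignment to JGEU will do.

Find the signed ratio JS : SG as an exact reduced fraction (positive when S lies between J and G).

Work in coordinates with J = (0, 0), G = (1, 0), E = (0, 1), U = (-2, 4).
1. Y is the centroid of triangle UEG ⇒ Y = (-1/3, 5/3)
2. S is the intersection of line JG and line UY ⇒ S = (6/7, 0)
S = J + t·(G−J) with t = 6/7, so JS:SG = t:(1−t) = 6/7:1/7

JS:SG = 6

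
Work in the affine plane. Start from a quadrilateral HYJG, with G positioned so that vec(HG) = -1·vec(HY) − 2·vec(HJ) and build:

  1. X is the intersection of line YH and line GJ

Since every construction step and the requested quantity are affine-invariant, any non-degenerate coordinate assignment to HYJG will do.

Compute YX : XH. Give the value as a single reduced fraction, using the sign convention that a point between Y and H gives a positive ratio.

YX:XH = -4

Assign H = (0, 0), Y = (1, 0), J = (0, 1), G = (-1, -2) — the answer is frame-independent, so this choice is without loss of generality.
1. X is the intersection of line YH and line GJ ⇒ X = (-1/3, 0)
X = Y + t·(H−Y) with t = 4/3, so YX:XH = t:(1−t) = 4/3:-1/3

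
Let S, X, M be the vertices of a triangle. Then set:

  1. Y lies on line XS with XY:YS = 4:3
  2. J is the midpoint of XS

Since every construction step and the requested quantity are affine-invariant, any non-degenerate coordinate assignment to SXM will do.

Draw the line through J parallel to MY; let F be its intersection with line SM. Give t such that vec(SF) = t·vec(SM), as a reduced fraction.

Set S = (0, 0), X = (1, 0), M = (0, 1); any affine frame gives the same invariant.
1. Y lies on line XS with XY:YS = 4:3 ⇒ Y = (3/7, 0)
2. J is the midpoint of XS ⇒ J = (1/2, 0)
through J parallel to MY: direction (3/7, -1); meets SM at F = (0, 7/6)
F = S + t·(M−S) with t = 7/6

t = 7/6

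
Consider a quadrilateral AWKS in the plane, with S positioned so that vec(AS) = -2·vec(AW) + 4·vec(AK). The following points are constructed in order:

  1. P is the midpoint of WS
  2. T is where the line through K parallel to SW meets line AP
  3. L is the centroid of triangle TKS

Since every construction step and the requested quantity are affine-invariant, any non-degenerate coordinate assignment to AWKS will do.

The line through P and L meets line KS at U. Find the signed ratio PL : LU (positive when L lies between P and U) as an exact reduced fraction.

PL:LU = -13

Choose coordinates A = (0, 0), W = (1, 0), K = (0, 1), S = (-2, 4).
1. P is the midpoint of WS ⇒ P = (-1/2, 2)
2. T is where the line through K parallel to SW meets line AP ⇒ T = (-3/8, 3/2)
3. L is the centroid of triangle TKS ⇒ L = (-19/24, 13/6)
line PL meets KS at U = (-10/13, 28/13)
L = P + t·(U−P) with t = 13/12, so PL:LU = 13/12:-1/12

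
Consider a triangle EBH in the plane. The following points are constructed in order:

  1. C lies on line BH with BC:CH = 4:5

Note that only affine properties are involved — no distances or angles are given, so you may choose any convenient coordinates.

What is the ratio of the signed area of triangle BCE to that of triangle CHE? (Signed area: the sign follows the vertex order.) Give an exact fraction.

[BCE]:[CHE] = 4/5

Choose coordinates E = (0, 0), B = (1, 0), H = (0, 1).
1. C lies on line BH with BC:CH = 4:5 ⇒ C = (5/9, 4/9)
2·[BCE] = 4/9, 2·[CHE] = 5/9
[BCE]:[CHE] = 4/9:5/9 = 4/5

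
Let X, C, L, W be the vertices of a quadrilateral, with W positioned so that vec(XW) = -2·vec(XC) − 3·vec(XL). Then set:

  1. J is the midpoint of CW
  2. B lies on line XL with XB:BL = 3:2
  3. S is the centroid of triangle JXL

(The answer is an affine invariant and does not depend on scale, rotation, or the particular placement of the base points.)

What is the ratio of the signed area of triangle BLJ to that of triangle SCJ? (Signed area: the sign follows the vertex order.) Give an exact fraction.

Assign X = (0, 0), C = (1, 0), L = (0, 1), W = (-2, -3) — the answer is frame-independent, so this choice is without loss of generality.
1. J is the midpoint of CW ⇒ J = (-1/2, -3/2)
2. B lies on line XL with XB:BL = 3:2 ⇒ B = (0, 3/5)
3. S is the centroid of triangle JXL ⇒ S = (-1/6, -1/6)
2·[BLJ] = 1/5, 2·[SCJ] = -3/2
[BLJ]:[SCJ] = 1/5:-3/2 = -2/15

[BLJ]:[SCJ] = -2/15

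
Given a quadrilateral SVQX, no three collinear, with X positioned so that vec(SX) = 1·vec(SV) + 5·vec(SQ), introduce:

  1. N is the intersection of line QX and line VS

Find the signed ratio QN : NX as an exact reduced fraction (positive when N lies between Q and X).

Choose coordinates S = (0, 0), V = (1, 0), Q = (0, 1), X = (1, 5).
1. N is the intersection of line QX and line VS ⇒ N = (-1/4, 0)
N = Q + t·(X−Q) with t = -1/4, so QN:NX = t:(1−t) = -1/4:5/4

QN:NX = -1/5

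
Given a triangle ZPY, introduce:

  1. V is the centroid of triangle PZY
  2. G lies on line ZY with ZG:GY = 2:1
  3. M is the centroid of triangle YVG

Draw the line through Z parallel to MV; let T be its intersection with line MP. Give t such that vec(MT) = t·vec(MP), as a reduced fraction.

Choose coordinates Z = (0, 0), P = (1, 0), Y = (0, 1).
1. V is the centroid of triangle PZY ⇒ V = (1/3, 1/3)
2. G lies on line ZY with ZG:GY = 2:1 ⇒ G = (0, 2/3)
3. M is the centroid of triangle YVG ⇒ M = (1/9, 2/3)
through Z parallel to MV: direction (2/9, -1/3); meets MP at T = (-1, 3/2)
T = M + t·(P−M) with t = -5/4

t = -5/4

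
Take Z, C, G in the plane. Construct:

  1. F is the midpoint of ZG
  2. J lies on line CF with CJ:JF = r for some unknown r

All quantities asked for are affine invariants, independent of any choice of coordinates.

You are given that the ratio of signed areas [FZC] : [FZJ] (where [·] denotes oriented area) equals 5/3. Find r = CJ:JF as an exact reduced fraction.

r = 2/3

Choose coordinates Z = (0, 0), C = (1, 0), G = (0, 1).
1. F is the midpoint of ZG ⇒ F = (0, 1/2)
2. With CJ:JF = r, write λ = r/(r+1) so J = C + λ·(F−C); J is affine-linear in λ
Every point depending on J is an affine combination of J and λ-independent points, so each such coordinate is linear in λ; the λ² term in each signed area is a multiple of (F−C)×(F−C) = 0, so 2·[FZC] and 2·[FZJ] are each linear in λ. Evaluating at λ=0 and λ=1:
  2·[FZC] = 1/2,   2·[FZJ] = -1/2·λ + 1/2
So [FZC]:[FZJ] = (1/2) / (-1/2·λ + 1/2). Setting this equal to 5/3:
  1/2 = 5/3·(-1/2·λ + 1/2)  ⇒  λ = 2/5
Then r = λ/(1−λ) = (2/5)/(3/5) = 2/3. Check: with r = 2/3, J = (3/5, 1/5) and [FZC]:[FZJ] = 5/3 as required.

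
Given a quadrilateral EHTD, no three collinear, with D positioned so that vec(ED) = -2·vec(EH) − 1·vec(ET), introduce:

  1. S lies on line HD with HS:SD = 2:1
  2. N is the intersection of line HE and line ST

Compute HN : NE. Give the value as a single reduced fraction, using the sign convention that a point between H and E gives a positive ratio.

HN:NE = -8/3

Assign E = (0, 0), H = (1, 0), T = (0, 1), D = (-2, -1) — the answer is frame-independent, so this choice is without loss of generality.
1. S lies on line HD with HS:SD = 2:1 ⇒ S = (-1, -2/3)
2. N is the intersection of line HE and line ST ⇒ N = (-3/5, 0)
N = H + t·(E−H) with t = 8/5, so HN:NE = t:(1−t) = 8/5:-3/5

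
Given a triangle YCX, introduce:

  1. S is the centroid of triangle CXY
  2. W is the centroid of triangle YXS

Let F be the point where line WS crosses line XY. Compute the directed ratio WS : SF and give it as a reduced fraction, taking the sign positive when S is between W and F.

Assign Y = (0, 0), C = (1, 0), X = (0, 1) — the answer is frame-independent, so this choice is without loss of generality.
1. S is the centroid of triangle CXY ⇒ S = (1/3, 1/3)
2. W is the centroid of triangle YXS ⇒ W = (1/9, 4/9)
line WS meets XY at F = (0, 1/2)
S = W + t·(F−W) with t = -2, so WS:SF = -2:3

WS:SF = -2/3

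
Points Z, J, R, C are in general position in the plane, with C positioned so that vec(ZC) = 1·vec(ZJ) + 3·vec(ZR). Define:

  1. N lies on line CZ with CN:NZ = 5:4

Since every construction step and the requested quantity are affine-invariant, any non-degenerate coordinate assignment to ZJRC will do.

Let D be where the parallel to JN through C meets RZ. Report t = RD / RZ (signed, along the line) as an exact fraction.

t = -22/5

Set Z = (0, 0), J = (1, 0), R = (0, 1), C = (1, 3); any affine frame gives the same invariant.
1. N lies on line CZ with CN:NZ = 5:4 ⇒ N = (4/9, 4/3)
through C parallel to JN: direction (-5/9, 4/3); meets RZ at D = (0, 27/5)
D = R + t·(Z−R) with t = -22/5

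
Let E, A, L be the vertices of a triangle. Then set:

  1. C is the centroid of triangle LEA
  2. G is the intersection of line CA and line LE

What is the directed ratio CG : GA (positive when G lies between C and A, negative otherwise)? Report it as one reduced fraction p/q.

CG:GA = -1/3

Set E = (0, 0), A = (1, 0), L = (0, 1); any affine frame gives the same invariant.
1. C is the centroid of triangle LEA ⇒ C = (1/3, 1/3)
2. G is the intersection of line CA and line LE ⇒ G = (0, 1/2)
G = C + t·(A−C) with t = -1/2, so CG:GA = t:(1−t) = -1/2:3/2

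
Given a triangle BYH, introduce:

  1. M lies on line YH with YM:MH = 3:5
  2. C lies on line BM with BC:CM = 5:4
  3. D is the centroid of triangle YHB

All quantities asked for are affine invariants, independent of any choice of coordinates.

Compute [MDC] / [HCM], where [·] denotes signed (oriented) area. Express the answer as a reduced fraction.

Set B = (0, 0), Y = (1, 0), H = (0, 1); any affine frame gives the same invariant.
1. M lies on line YH with YM:MH = 3:5 ⇒ M = (5/8, 3/8)
2. C lies on line BM with BC:CM = 5:4 ⇒ C = (25/72, 5/24)
3. D is the centroid of triangle YHB ⇒ D = (1/3, 1/3)
2·[MDC] = 1/27, 2·[HCM] = 5/18
[MDC]:[HCM] = 1/27:5/18 = 2/15

[MDC]:[HCM] = 2/15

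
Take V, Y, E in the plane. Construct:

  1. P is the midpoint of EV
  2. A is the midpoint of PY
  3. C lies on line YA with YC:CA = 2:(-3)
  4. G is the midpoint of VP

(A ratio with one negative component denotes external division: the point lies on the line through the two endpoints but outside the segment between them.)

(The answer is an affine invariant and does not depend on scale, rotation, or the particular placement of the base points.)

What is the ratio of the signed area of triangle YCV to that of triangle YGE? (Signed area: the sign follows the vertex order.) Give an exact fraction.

[YCV]:[YGE] = 2/3

Set V = (0, 0), Y = (1, 0), E = (0, 1); any affine frame gives the same invariant.
1. P is the midpoint of EV ⇒ P = (0, 1/2)
2. A is the midpoint of PY ⇒ A = (1/2, 1/4)
3. C lies on line YA with YC:CA = 2:(-3) ⇒ C = (2, -1/2)
4. G is the midpoint of VP ⇒ G = (0, 1/4)
2·[YCV] = -1/2, 2·[YGE] = -3/4
[YCV]:[YGE] = -1/2:-3/4 = 2/3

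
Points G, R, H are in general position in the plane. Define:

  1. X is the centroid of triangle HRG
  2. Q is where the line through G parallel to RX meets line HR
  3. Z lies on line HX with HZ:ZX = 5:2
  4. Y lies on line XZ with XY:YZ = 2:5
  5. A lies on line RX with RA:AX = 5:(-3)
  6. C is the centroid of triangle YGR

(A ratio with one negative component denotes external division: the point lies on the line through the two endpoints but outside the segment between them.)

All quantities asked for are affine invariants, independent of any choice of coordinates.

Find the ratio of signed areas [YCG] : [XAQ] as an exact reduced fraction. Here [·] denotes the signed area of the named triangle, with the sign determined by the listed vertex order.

Set G = (0, 0), R = (1, 0), H = (0, 1); any affine frame gives the same invariant.
1. X is the centroid of triangle HRG ⇒ X = (1/3, 1/3)
2. Q is where the line through G parallel to RX meets line HR ⇒ Q = (2, -1)
3. Z lies on line HX with HZ:ZX = 5:2 ⇒ Z = (5/21, 11/21)
4. Y lies on line XZ with XY:YZ = 2:5 ⇒ Y = (15/49, 19/49)
5. A lies on line RX with RA:AX = 5:(-3) ⇒ A = (-2/3, 5/6)
6. C is the centroid of triangle YGR ⇒ C = (64/147, 19/147)
2·[YCG] = -19/147, 2·[XAQ] = 1/2
[YCG]:[XAQ] = -19/147:1/2 = -38/147

[YCG]:[XAQ] = -38/147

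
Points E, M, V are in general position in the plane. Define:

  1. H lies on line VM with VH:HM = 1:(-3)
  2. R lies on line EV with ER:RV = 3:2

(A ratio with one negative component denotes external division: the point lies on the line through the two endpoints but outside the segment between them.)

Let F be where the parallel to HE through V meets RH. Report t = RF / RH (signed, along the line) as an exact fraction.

t = -2/3

Work in coordinates with E = (0, 0), M = (1, 0), V = (0, 1).
1. H lies on line VM with VH:HM = 1:(-3) ⇒ H = (-1/2, 3/2)
2. R lies on line EV with ER:RV = 3:2 ⇒ R = (0, 3/5)
through V parallel to HE: direction (1/2, -3/2); meets RH at F = (1/3, 0)
F = R + t·(H−R) with t = -2/3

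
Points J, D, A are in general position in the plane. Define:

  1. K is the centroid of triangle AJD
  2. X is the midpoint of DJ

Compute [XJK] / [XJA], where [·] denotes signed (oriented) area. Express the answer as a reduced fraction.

[XJK]:[XJA] = 1/3

Set J = (0, 0), D = (1, 0), A = (0, 1); any affine frame gives the same invariant.
1. K is the centroid of triangle AJD ⇒ K = (1/3, 1/3)
2. X is the midpoint of DJ ⇒ X = (1/2, 0)
2·[XJK] = -1/6, 2·[XJA] = -1/2
[XJK]:[XJA] = -1/6:-1/2 = 1/3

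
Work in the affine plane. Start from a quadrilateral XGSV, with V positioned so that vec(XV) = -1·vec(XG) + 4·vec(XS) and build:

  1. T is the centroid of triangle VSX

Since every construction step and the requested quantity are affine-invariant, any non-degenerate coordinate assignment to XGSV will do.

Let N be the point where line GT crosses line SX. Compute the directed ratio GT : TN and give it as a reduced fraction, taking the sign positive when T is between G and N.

GT:TN = -4

Work in coordinates with X = (0, 0), G = (1, 0), S = (0, 1), V = (-1, 4).
1. T is the centroid of triangle VSX ⇒ T = (-1/3, 5/3)
line GT meets SX at N = (0, 5/4)
T = G + t·(N−G) with t = 4/3, so GT:TN = 4/3:-1/3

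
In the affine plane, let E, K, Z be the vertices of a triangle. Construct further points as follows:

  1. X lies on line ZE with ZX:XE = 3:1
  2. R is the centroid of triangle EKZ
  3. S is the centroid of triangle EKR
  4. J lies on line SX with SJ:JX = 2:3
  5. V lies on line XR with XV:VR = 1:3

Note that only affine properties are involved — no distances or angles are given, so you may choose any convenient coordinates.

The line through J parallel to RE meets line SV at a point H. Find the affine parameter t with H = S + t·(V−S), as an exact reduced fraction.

t = 56/125

Work in coordinates with E = (0, 0), K = (1, 0), Z = (0, 1).
1. X lies on line ZE with ZX:XE = 3:1 ⇒ X = (0, 1/4)
2. R is the centroid of triangle EKZ ⇒ R = (1/3, 1/3)
3. S is the centroid of triangle EKR ⇒ S = (4/9, 1/9)
4. J lies on line SX with SJ:JX = 2:3 ⇒ J = (4/15, 1/6)
5. V lies on line XR with XV:VR = 1:3 ⇒ V = (1/12, 13/48)
through J parallel to RE: direction (-1/3, -1/3); meets SV at H = (106/375, 137/750)
H = S + t·(V−S) with t = 56/125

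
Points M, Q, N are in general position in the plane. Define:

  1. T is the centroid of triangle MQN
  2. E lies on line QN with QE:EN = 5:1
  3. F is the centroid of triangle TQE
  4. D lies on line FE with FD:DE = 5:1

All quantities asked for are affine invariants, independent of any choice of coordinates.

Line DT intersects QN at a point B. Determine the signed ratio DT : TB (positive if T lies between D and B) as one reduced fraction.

Choose coordinates M = (0, 0), Q = (1, 0), N = (0, 1).
1. T is the centroid of triangle MQN ⇒ T = (1/3, 1/3)
2. E lies on line QN with QE:EN = 5:1 ⇒ E = (1/6, 5/6)
3. F is the centroid of triangle TQE ⇒ F = (1/2, 7/18)
4. D lies on line FE with FD:DE = 5:1 ⇒ D = (2/9, 41/54)
line DT meets QN at B = (11/51, 40/51)
T = D + t·(B−D) with t = -17, so DT:TB = -17:18

DT:TB = -17/18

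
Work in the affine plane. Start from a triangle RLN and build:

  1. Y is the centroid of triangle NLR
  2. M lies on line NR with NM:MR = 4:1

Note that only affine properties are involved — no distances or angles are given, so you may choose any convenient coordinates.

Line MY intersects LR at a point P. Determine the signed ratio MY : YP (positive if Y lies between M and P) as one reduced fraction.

Choose coordinates R = (0, 0), L = (1, 0), N = (0, 1).
1. Y is the centroid of triangle NLR ⇒ Y = (1/3, 1/3)
2. M lies on line NR with NM:MR = 4:1 ⇒ M = (0, 1/5)
line MY meets LR at P = (-1/2, 0)
Y = M + t·(P−M) with t = -2/3, so MY:YP = -2/3:5/3

MY:YP = -2/5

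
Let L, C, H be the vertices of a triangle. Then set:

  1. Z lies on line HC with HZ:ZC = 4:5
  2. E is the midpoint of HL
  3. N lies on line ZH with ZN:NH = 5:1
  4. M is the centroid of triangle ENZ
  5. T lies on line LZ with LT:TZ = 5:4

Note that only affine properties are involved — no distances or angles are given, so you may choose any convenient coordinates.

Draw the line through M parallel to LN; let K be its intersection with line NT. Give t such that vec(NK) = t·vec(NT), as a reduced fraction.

t = 27/50

Work in coordinates with L = (0, 0), C = (1, 0), H = (0, 1).
1. Z lies on line HC with HZ:ZC = 4:5 ⇒ Z = (4/9, 5/9)
2. E is the midpoint of HL ⇒ E = (0, 1/2)
3. N lies on line ZH with ZN:NH = 5:1 ⇒ N = (2/27, 25/27)
4. M is the centroid of triangle ENZ ⇒ M = (14/81, 107/162)
5. T lies on line LZ with LT:TZ = 5:4 ⇒ T = (20/81, 25/81)
through M parallel to LN: direction (2/27, 25/27); meets NT at K = (113/675, 16/27)
K = N + t·(T−N) with t = 27/50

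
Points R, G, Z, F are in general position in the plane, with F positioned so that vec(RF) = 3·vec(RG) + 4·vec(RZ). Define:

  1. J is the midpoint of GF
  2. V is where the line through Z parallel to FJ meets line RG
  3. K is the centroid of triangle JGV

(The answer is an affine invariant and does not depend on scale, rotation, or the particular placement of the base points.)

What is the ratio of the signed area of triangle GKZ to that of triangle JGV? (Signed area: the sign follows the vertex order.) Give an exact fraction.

[GKZ]:[JGV] = -1/6

Set R = (0, 0), G = (1, 0), Z = (0, 1), F = (3, 4); any affine frame gives the same invariant.
1. J is the midpoint of GF ⇒ J = (2, 2)
2. V is where the line through Z parallel to FJ meets line RG ⇒ V = (-1/2, 0)
3. K is the centroid of triangle JGV ⇒ K = (5/6, 2/3)
2·[GKZ] = 1/2, 2·[JGV] = -3
[GKZ]:[JGV] = 1/2:-3 = -1/6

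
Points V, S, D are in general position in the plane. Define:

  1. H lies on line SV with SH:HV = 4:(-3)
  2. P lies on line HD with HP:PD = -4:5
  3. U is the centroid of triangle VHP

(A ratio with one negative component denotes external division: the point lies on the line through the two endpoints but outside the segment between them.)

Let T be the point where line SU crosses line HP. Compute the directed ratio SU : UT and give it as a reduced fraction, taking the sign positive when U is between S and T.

Work in coordinates with V = (0, 0), S = (1, 0), D = (0, 1).
1. H lies on line SV with SH:HV = 4:(-3) ⇒ H = (-3, 0)
2. P lies on line HD with HP:PD = -4:5 ⇒ P = (-15, -4)
3. U is the centroid of triangle VHP ⇒ U = (-6, -4/3)
line SU meets HP at T = (-25/3, -16/9)
U = S + t·(T−S) with t = 3/4, so SU:UT = 3/4:1/4

SU:UT = 3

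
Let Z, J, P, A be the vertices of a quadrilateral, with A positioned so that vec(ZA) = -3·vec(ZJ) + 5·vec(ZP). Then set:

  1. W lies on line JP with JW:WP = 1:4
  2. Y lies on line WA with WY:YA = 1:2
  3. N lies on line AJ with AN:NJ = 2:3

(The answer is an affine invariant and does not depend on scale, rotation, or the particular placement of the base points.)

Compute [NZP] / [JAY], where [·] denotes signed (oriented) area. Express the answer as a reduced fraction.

[NZP]:[JAY] = 21/2

Set Z = (0, 0), J = (1, 0), P = (0, 1), A = (-3, 5); any affine frame gives the same invariant.
1. W lies on line JP with JW:WP = 1:4 ⇒ W = (4/5, 1/5)
2. Y lies on line WA with WY:YA = 1:2 ⇒ Y = (-7/15, 9/5)
3. N lies on line AJ with AN:NJ = 2:3 ⇒ N = (-7/5, 3)
2·[NZP] = 7/5, 2·[JAY] = 2/15
[NZP]:[JAY] = 7/5:2/15 = 21/2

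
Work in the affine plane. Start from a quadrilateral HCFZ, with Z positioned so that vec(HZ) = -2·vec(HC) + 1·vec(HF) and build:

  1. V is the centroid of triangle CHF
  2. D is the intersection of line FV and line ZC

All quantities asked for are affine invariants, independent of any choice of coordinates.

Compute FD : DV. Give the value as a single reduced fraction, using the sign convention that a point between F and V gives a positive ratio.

FD:DV = -6

Choose coordinates H = (0, 0), C = (1, 0), F = (0, 1), Z = (-2, 1).
1. V is the centroid of triangle CHF ⇒ V = (1/3, 1/3)
2. D is the intersection of line FV and line ZC ⇒ D = (2/5, 1/5)
D = F + t·(V−F) with t = 6/5, so FD:DV = t:(1−t) = 6/5:-1/5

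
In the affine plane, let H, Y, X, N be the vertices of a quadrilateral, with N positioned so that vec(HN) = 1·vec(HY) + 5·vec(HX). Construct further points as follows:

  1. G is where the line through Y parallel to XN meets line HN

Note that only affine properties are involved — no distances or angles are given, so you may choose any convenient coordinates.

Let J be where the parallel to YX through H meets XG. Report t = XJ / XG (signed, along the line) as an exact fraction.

Choose coordinates H = (0, 0), Y = (1, 0), X = (0, 1), N = (1, 5).
1. G is where the line through Y parallel to XN meets line HN ⇒ G = (-4, -20)
through H parallel to YX: direction (-1, 1); meets XG at J = (-4/25, 4/25)
J = X + t·(G−X) with t = 1/25

t = 1/25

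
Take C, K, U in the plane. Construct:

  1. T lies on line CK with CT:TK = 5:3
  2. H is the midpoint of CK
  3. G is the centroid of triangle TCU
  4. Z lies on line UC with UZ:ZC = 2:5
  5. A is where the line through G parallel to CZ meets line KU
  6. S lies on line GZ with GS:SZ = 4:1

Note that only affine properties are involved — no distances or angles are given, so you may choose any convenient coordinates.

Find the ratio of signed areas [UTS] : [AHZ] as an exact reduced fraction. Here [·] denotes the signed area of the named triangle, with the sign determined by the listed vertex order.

Set C = (0, 0), K = (1, 0), U = (0, 1); any affine frame gives the same invariant.
1. T lies on line CK with CT:TK = 5:3 ⇒ T = (5/8, 0)
2. H is the midpoint of CK ⇒ H = (1/2, 0)
3. G is the centroid of triangle TCU ⇒ G = (5/24, 1/3)
4. Z lies on line UC with UZ:ZC = 2:5 ⇒ Z = (0, 5/7)
5. A is where the line through G parallel to CZ meets line KU ⇒ A = (5/24, 19/24)
6. S lies on line GZ with GS:SZ = 4:1 ⇒ S = (1/24, 67/105)
2·[UTS] = -31/168, 2·[AHZ] = -3/16
[UTS]:[AHZ] = -31/168:-3/16 = 62/63

[UTS]:[AHZ] = 62/63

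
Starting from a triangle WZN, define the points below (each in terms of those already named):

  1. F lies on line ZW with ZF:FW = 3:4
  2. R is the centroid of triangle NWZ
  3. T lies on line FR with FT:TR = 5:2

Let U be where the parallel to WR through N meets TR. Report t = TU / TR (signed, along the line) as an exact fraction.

Work in coordinates with W = (0, 0), Z = (1, 0), N = (0, 1).
1. F lies on line ZW with ZF:FW = 3:4 ⇒ F = (4/7, 0)
2. R is the centroid of triangle NWZ ⇒ R = (1/3, 1/3)
3. T lies on line FR with FT:TR = 5:2 ⇒ T = (59/147, 5/21)
through N parallel to WR: direction (1/3, 1/3); meets TR at U = (-1/12, 11/12)
U = T + t·(R−T) with t = 57/8

t = 57/8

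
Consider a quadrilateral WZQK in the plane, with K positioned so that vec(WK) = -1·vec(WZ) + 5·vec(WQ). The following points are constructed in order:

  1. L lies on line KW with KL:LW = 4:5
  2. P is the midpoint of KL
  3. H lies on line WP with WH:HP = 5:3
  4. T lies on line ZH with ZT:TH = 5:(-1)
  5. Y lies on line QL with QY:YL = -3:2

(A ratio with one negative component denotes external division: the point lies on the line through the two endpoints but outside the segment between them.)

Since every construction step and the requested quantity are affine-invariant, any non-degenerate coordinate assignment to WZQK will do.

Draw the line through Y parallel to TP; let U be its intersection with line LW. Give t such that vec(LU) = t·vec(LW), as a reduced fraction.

Set W = (0, 0), Z = (1, 0), Q = (0, 1), K = (-1, 5); any affine frame gives the same invariant.
1. L lies on line KW with KL:LW = 4:5 ⇒ L = (-5/9, 25/9)
2. P is the midpoint of KL ⇒ P = (-7/9, 35/9)
3. H lies on line WP with WH:HP = 5:3 ⇒ H = (-35/72, 175/72)
4. T lies on line ZH with ZT:TH = 5:(-1) ⇒ T = (-247/288, 875/288)
5. Y lies on line QL with QY:YL = -3:2 ⇒ Y = (-5/3, 19/3)
through Y parallel to TP: direction (23/288, 245/288); meets LW at U = (-277/180, 277/36)
U = L + t·(W−L) with t = -177/100

t = -177/100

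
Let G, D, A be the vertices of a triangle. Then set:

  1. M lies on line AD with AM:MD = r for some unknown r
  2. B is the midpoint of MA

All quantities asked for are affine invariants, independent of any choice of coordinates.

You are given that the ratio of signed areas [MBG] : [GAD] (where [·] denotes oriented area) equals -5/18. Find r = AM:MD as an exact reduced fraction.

Work in coordinates with G = (0, 0), D = (1, 0), A = (0, 1).
1. With AM:MD = r, write λ = r/(r+1) so M = A + λ·(D−A); M is affine-linear in λ
2. B is the midpoint of MA ⇒ B is an affine combination of earlier points and hence also affine-linear in λ
Every point depending on M is an affine combination of M and λ-independent points, so each such coordinate is linear in λ; the λ² term in each signed area is a multiple of (D−A)×(D−A) = 0, so 2·[MBG] and 2·[GAD] are each linear in λ. Evaluating at λ=0 and λ=1:
  2·[MBG] = 1/2·λ,   2·[GAD] = -1
So [MBG]:[GAD] = (1/2·λ) / (-1). Setting this equal to -5/18:
  1/2·λ = -5/18·(-1)  ⇒  λ = 5/9
Then r = λ/(1−λ) = (5/9)/(4/9) = 5/4. Check: with r = 5/4, M = (5/9, 4/9) and [MBG]:[GAD] = -5/18 as required.

r = 5/4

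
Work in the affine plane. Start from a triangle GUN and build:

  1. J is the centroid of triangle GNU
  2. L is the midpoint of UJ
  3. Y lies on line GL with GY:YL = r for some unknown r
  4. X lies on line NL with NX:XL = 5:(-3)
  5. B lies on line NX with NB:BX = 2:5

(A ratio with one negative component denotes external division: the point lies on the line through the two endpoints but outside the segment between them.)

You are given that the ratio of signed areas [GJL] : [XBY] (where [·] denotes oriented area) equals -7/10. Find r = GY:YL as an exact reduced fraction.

Choose coordinates G = (0, 0), U = (1, 0), N = (0, 1).
1. J is the centroid of triangle GNU ⇒ J = (1/3, 1/3)
2. L is the midpoint of UJ ⇒ L = (2/3, 1/6)
3. With GY:YL = r, write λ = r/(r+1) so Y = G + λ·(L−G); Y is affine-linear in λ
4. X lies on line NL with NX:XL = 5:(-3) ⇒ X = (5/3, -13/12)
5. B lies on line NX with NB:BX = 2:5 ⇒ B = (10/21, 17/42)
Every point depending on Y is an affine combination of Y and λ-independent points, so each such coordinate is linear in λ; the λ² term in each signed area is a multiple of (L−G)×(L−G) = 0, so 2·[GJL] and 2·[XBY] are each linear in λ. Evaluating at λ=0 and λ=1:
  2·[GJL] = -1/6,   2·[XBY] = -25/21·λ + 25/21
So [GJL]:[XBY] = (-1/6) / (-25/21·λ + 25/21). Setting this equal to -7/10:
  -1/6 = -7/10·(-25/21·λ + 25/21)  ⇒  λ = 4/5
Then r = λ/(1−λ) = (4/5)/(1/5) = 4. Check: with r = 4, Y = (8/15, 2/15) and [GJL]:[XBY] = -7/10 as required.

r = 4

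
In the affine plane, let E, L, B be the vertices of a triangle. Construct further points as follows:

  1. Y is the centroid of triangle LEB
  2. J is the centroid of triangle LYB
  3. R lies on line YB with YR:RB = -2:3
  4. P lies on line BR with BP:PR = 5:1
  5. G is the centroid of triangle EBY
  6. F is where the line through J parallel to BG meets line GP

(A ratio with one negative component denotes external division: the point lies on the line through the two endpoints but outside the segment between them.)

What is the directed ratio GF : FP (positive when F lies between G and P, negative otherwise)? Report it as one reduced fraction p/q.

GF:FP = 2

Assign E = (0, 0), L = (1, 0), B = (0, 1) — the answer is frame-independent, so this choice is without loss of generality.
1. Y is the centroid of triangle LEB ⇒ Y = (1/3, 1/3)
2. J is the centroid of triangle LYB ⇒ J = (4/9, 4/9)
3. R lies on line YB with YR:RB = -2:3 ⇒ R = (1, -1)
4. P lies on line BR with BP:PR = 5:1 ⇒ P = (5/6, -2/3)
5. G is the centroid of triangle EBY ⇒ G = (1/9, 4/9)
6. F is where the line through J parallel to BG meets line GP ⇒ F = (16/27, -8/27)
F = G + t·(P−G) with t = 2/3, so GF:FP = t:(1−t) = 2/3:1/3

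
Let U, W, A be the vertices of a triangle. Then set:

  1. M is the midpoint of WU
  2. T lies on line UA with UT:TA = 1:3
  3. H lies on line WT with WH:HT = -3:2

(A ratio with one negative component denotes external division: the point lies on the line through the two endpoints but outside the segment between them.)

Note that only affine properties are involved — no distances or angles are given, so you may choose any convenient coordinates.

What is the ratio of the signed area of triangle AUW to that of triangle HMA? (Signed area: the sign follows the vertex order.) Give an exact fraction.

[AUW]:[HMA] = 8/17

Work in coordinates with U = (0, 0), W = (1, 0), A = (0, 1).
1. M is the midpoint of WU ⇒ M = (1/2, 0)
2. T lies on line UA with UT:TA = 1:3 ⇒ T = (0, 1/4)
3. H lies on line WT with WH:HT = -3:2 ⇒ H = (-2, 3/4)
2·[AUW] = 1, 2·[HMA] = 17/8
[AUW]:[HMA] = 1:17/8 = 8/17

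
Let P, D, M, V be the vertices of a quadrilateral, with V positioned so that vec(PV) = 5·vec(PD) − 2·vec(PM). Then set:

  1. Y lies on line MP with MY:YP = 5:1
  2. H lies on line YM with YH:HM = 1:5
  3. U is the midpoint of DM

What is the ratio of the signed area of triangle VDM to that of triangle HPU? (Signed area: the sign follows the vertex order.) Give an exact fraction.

Assign P = (0, 0), D = (1, 0), M = (0, 1), V = (5, -2) — the answer is frame-independent, so this choice is without loss of generality.
1. Y lies on line MP with MY:YP = 5:1 ⇒ Y = (0, 1/6)
2. H lies on line YM with YH:HM = 1:5 ⇒ H = (0, 11/36)
3. U is the midpoint of DM ⇒ U = (1/2, 1/2)
2·[VDM] = -2, 2·[HPU] = 11/72
[VDM]:[HPU] = -2:11/72 = -144/11

[VDM]:[HPU] = -144/11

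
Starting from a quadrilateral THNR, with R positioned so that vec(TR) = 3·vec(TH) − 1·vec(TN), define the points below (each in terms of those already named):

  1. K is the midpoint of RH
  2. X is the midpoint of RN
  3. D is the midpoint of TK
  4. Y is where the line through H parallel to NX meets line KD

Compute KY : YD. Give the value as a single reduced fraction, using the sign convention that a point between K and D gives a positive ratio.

Choose coordinates T = (0, 0), H = (1, 0), N = (0, 1), R = (3, -1).
1. K is the midpoint of RH ⇒ K = (2, -1/2)
2. X is the midpoint of RN ⇒ X = (3/2, 0)
3. D is the midpoint of TK ⇒ D = (1, -1/4)
4. Y is where the line through H parallel to NX meets line KD ⇒ Y = (8/5, -2/5)
Y = K + t·(D−K) with t = 2/5, so KY:YD = t:(1−t) = 2/5:3/5

KY:YD = 2/3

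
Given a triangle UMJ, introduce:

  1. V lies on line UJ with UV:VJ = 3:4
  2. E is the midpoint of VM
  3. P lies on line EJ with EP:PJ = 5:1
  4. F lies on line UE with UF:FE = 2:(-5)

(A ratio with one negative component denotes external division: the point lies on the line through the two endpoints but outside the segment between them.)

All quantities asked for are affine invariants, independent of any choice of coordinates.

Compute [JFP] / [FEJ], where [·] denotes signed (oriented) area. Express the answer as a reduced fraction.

[JFP]:[FEJ] = 1/6

Work in coordinates with U = (0, 0), M = (1, 0), J = (0, 1).
1. V lies on line UJ with UV:VJ = 3:4 ⇒ V = (0, 3/7)
2. E is the midpoint of VM ⇒ E = (1/2, 3/14)
3. P lies on line EJ with EP:PJ = 5:1 ⇒ P = (1/12, 73/84)
4. F lies on line UE with UF:FE = 2:(-5) ⇒ F = (-1/3, -1/7)
2·[JFP] = 5/36, 2·[FEJ] = 5/6
[JFP]:[FEJ] = 5/36:5/6 = 1/6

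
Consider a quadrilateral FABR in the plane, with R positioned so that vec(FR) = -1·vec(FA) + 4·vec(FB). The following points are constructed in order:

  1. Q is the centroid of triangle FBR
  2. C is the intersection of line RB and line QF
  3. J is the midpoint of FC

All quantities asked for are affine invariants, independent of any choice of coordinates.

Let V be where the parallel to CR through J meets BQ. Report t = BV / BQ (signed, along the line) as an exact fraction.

t = 3/2

Set F = (0, 0), A = (1, 0), B = (0, 1), R = (-1, 4); any affine frame gives the same invariant.
1. Q is the centroid of triangle FBR ⇒ Q = (-1/3, 5/3)
2. C is the intersection of line RB and line QF ⇒ C = (-1/2, 5/2)
3. J is the midpoint of FC ⇒ J = (-1/4, 5/4)
through J parallel to CR: direction (-1/2, 3/2); meets BQ at V = (-1/2, 2)
V = B + t·(Q−B) with t = 3/2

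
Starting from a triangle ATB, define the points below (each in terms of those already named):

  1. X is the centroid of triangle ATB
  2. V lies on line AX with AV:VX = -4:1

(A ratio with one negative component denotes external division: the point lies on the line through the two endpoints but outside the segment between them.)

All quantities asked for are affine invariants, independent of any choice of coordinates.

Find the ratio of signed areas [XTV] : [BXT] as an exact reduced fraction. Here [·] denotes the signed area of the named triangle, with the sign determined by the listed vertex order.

[XTV]:[BXT] = 1/3

Set A = (0, 0), T = (1, 0), B = (0, 1); any affine frame gives the same invariant.
1. X is the centroid of triangle ATB ⇒ X = (1/3, 1/3)
2. V lies on line AX with AV:VX = -4:1 ⇒ V = (4/9, 4/9)
2·[XTV] = 1/9, 2·[BXT] = 1/3
[XTV]:[BXT] = 1/9:1/3 = 1/3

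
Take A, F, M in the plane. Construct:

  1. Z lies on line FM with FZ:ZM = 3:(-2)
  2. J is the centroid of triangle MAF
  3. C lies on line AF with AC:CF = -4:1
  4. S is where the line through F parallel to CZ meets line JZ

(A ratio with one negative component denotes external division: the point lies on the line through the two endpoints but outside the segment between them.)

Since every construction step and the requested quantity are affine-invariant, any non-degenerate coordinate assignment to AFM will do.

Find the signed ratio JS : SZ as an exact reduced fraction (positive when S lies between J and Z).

JS:SZ = 8/9

Work in coordinates with A = (0, 0), F = (1, 0), M = (0, 1).
1. Z lies on line FM with FZ:ZM = 3:(-2) ⇒ Z = (-2, 3)
2. J is the centroid of triangle MAF ⇒ J = (1/3, 1/3)
3. C lies on line AF with AC:CF = -4:1 ⇒ C = (4/3, 0)
4. S is where the line through F parallel to CZ meets line JZ ⇒ S = (-13/17, 27/17)
S = J + t·(Z−J) with t = 8/17, so JS:SZ = t:(1−t) = 8/17:9/17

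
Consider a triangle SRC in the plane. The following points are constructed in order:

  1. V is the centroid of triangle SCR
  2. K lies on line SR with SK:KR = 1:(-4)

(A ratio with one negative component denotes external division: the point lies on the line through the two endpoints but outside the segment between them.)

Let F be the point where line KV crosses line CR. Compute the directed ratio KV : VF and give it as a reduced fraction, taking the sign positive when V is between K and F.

KV:VF = 3

Choose coordinates S = (0, 0), R = (1, 0), C = (0, 1).
1. V is the centroid of triangle SCR ⇒ V = (1/3, 1/3)
2. K lies on line SR with SK:KR = 1:(-4) ⇒ K = (-1/3, 0)
line KV meets CR at F = (5/9, 4/9)
V = K + t·(F−K) with t = 3/4, so KV:VF = 3/4:1/4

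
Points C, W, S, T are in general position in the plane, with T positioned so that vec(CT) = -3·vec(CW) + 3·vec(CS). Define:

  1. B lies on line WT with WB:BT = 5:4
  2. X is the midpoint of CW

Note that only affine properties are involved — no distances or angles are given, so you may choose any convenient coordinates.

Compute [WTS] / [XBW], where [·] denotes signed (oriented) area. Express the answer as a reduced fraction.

[WTS]:[XBW] = 6/5

Work in coordinates with C = (0, 0), W = (1, 0), S = (0, 1), T = (-3, 3).
1. B lies on line WT with WB:BT = 5:4 ⇒ B = (-11/9, 5/3)
2. X is the midpoint of CW ⇒ X = (1/2, 0)
2·[WTS] = -1, 2·[XBW] = -5/6
[WTS]:[XBW] = -1:-5/6 = 6/5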